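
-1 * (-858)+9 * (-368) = -2454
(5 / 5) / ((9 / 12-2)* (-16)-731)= -1 / 711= -0.00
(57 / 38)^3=27 / 8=3.38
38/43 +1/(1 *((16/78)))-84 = -26915/344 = -78.24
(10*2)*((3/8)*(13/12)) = 65/8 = 8.12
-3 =-3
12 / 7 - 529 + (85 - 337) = -5455 / 7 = -779.29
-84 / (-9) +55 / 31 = 1033 / 93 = 11.11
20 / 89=0.22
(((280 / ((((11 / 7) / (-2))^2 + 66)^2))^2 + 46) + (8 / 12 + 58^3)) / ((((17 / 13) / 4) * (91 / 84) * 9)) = 272271826655074629578816 / 4446978679368576153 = 61226.25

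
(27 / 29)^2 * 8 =5832 / 841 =6.93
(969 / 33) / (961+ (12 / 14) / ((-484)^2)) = 24075128 / 787920059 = 0.03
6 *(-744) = -4464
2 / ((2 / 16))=16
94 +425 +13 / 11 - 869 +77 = -2990 / 11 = -271.82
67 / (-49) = -67 / 49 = -1.37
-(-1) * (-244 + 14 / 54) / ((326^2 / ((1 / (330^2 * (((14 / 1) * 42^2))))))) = -6581 / 7717088139868800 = -0.00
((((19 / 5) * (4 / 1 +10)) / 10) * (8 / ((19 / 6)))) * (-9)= -3024 / 25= -120.96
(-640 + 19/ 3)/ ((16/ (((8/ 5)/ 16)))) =-1901/ 480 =-3.96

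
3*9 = 27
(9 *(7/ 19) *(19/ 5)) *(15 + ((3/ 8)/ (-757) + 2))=6485787/ 30280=214.19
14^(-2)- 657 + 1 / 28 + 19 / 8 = -256597 / 392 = -654.58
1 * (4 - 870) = -866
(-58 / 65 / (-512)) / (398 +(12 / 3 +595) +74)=0.00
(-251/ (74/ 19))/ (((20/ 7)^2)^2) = -11450369/ 11840000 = -0.97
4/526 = 2/263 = 0.01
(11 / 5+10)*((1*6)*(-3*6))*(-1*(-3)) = -19764 / 5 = -3952.80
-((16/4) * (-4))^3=4096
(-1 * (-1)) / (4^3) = 1 / 64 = 0.02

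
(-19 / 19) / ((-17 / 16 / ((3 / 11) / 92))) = 12 / 4301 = 0.00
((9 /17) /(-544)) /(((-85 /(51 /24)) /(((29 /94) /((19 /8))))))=261 /82584640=0.00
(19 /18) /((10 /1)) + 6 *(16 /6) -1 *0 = 2899 /180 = 16.11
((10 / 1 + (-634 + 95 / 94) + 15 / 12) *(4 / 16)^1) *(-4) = 621.74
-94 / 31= -3.03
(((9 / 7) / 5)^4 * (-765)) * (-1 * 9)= 9034497 / 300125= 30.10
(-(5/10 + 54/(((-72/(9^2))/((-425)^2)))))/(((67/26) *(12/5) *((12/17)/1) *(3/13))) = 630506755645/57888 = 10891838.65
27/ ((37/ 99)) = 2673/ 37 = 72.24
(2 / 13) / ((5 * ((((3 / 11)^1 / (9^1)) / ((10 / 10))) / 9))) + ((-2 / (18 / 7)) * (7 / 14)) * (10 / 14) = 10367 / 1170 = 8.86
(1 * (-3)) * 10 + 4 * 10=10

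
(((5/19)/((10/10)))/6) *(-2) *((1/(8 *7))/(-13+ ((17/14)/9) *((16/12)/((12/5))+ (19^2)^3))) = -135/547048390336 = -0.00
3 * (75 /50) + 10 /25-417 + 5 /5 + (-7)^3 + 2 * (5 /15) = -22603 /30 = -753.43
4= 4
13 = 13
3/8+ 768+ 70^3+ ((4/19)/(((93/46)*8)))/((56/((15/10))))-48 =22674545721/65968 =343720.38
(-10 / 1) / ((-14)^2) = -5 / 98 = -0.05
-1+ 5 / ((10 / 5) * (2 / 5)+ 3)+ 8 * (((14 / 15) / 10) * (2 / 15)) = 8878 / 21375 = 0.42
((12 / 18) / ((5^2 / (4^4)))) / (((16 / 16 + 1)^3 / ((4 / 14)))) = 128 / 525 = 0.24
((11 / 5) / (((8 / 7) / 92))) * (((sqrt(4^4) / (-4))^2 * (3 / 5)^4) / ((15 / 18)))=6885648 / 15625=440.68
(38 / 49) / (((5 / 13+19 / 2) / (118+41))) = 157092 / 12593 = 12.47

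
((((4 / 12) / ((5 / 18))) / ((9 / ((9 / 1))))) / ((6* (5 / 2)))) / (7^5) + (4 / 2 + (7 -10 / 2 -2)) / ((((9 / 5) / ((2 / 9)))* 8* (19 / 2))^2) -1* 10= -10.00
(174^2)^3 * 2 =55504153729152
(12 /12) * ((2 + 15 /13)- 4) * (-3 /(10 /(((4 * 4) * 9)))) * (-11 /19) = -21.16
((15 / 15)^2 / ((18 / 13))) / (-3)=-13 / 54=-0.24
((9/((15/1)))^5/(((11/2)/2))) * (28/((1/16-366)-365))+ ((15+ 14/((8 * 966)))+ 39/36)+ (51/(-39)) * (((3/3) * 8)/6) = 13790104404873/961621375000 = 14.34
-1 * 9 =-9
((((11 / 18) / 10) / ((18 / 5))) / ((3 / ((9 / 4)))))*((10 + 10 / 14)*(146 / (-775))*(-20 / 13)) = 4015 / 101556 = 0.04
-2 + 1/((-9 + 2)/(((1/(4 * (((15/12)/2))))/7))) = -492/245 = -2.01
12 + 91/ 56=109/ 8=13.62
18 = 18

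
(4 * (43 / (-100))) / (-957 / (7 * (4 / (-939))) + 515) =-0.00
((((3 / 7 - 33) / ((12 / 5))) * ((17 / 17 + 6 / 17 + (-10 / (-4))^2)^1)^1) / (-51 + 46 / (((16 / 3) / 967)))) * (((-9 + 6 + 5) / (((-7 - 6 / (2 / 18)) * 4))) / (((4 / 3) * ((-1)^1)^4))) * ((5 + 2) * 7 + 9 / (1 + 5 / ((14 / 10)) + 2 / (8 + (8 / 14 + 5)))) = 74723561 / 19181870168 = 0.00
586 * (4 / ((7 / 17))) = 39848 / 7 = 5692.57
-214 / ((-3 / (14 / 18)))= 1498 / 27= 55.48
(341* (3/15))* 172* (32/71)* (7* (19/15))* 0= 0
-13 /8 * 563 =-7319 /8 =-914.88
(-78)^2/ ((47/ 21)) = 127764/ 47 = 2718.38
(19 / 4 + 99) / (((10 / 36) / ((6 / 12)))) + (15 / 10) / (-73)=54525 / 292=186.73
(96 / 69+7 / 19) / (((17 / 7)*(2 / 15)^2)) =40.76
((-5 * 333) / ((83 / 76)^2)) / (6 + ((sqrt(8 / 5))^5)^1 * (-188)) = 45079875000 / 1994433859547 + 1446402816000 * sqrt(10) / 1994433859547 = 2.32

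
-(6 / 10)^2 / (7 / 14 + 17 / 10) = -0.16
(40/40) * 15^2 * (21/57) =1575/19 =82.89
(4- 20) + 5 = -11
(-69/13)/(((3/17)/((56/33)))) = -51.04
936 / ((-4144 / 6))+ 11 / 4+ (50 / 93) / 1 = 186185 / 96348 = 1.93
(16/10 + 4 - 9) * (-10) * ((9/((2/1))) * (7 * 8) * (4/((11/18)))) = 616896/11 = 56081.45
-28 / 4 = -7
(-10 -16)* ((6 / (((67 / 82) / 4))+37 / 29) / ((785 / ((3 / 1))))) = -3.05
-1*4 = -4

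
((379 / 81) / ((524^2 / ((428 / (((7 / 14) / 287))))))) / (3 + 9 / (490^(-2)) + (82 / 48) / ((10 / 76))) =0.00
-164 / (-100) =41 / 25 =1.64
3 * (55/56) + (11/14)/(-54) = 4433/1512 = 2.93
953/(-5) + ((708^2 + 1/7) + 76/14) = 17537764/35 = 501078.97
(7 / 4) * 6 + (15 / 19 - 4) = 277 / 38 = 7.29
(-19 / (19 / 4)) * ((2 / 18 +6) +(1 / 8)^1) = -449 / 18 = -24.94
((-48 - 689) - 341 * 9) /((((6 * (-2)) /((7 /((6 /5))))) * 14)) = 9515 /72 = 132.15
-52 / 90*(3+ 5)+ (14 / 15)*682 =28436 / 45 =631.91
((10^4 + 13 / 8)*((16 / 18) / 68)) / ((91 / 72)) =103.44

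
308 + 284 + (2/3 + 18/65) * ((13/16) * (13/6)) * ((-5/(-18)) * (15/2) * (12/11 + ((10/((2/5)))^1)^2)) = 13109249/4752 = 2758.68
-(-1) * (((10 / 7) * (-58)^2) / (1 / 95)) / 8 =399475 / 7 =57067.86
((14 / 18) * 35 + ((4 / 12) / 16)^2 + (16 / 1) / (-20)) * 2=33821 / 640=52.85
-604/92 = -151/23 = -6.57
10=10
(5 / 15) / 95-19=-5414 / 285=-19.00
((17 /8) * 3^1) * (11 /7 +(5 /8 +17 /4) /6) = 13617 /896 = 15.20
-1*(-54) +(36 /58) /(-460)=360171 /6670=54.00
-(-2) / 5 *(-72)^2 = 10368 / 5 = 2073.60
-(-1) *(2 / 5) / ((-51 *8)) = -1 / 1020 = -0.00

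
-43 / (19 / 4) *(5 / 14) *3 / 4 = -645 / 266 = -2.42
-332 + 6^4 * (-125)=-162332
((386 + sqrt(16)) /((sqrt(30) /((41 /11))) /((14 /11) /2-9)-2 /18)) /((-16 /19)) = -29652007905 /10674823 + 34242880815 * sqrt(30) /42699292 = 1614.73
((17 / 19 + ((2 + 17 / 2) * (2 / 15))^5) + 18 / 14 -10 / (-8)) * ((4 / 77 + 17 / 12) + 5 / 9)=9130000371 / 512050000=17.83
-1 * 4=-4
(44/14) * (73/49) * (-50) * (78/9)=-2087800/1029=-2028.96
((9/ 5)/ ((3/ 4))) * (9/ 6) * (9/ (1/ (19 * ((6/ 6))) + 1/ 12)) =36936/ 155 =238.30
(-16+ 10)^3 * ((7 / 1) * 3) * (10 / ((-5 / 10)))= 90720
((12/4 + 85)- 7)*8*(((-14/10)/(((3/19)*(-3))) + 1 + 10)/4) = 11304/5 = 2260.80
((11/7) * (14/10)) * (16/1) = 176/5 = 35.20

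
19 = 19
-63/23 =-2.74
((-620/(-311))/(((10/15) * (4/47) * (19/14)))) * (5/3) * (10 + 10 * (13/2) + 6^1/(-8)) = 75727575/23636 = 3203.91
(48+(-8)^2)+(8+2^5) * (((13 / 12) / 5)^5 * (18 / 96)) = 112.00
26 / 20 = 13 / 10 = 1.30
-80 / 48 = -5 / 3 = -1.67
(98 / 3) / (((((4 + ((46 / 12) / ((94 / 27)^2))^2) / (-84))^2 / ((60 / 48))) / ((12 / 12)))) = 28100640411593028894720 / 1639514447368656049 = 17139.61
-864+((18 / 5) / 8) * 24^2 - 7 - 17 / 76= -232569 / 380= -612.02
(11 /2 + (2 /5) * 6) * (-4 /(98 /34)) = -2686 /245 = -10.96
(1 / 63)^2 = 1 / 3969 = 0.00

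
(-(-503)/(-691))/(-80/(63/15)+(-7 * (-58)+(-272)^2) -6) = -10563/1079109824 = -0.00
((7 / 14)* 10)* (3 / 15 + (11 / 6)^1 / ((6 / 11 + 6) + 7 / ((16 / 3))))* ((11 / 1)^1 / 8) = 98879 / 33192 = 2.98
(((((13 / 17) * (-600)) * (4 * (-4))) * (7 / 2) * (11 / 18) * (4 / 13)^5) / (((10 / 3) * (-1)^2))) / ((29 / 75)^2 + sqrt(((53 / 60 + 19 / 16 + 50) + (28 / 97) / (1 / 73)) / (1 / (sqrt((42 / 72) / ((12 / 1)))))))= -221788576954619136000000000000 * sqrt(7) / 4871874425924302742211792541327 - 813382078973613598310400000 / 4871874425924302742211792541327 + 467377875527270400000000 * 7^(1 / 4) * sqrt(825842965) / 4871874425924302742211792541327 + 127442043036000000000000000 * 7^(3 / 4) * sqrt(825842965) / 4871874425924302742211792541327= 3.12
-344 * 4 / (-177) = 1376 / 177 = 7.77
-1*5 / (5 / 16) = -16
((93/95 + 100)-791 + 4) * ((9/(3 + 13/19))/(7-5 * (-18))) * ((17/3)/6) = -276981/16975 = -16.32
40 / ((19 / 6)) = 240 / 19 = 12.63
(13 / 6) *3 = 13 / 2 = 6.50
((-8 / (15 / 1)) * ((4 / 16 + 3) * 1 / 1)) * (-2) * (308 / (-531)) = -16016 / 7965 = -2.01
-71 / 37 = -1.92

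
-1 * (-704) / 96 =22 / 3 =7.33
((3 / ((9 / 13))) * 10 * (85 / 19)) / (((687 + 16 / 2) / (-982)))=-2170220 / 7923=-273.91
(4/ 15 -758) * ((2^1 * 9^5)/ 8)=-11185848.90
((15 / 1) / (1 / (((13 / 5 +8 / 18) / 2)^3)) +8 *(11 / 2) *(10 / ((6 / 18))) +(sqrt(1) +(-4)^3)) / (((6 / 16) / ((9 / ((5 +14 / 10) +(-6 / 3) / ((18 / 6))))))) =63661553 / 11610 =5483.34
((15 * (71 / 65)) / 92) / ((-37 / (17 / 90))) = -1207 / 1327560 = -0.00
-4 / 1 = -4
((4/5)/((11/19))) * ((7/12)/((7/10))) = 38/33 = 1.15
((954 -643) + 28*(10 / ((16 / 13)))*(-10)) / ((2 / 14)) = -13748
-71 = -71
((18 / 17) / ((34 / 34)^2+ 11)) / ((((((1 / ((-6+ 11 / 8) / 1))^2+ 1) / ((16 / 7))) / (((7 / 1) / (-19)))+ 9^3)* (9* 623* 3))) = 10952 / 1519460066691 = 0.00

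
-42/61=-0.69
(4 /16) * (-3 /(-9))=1 /12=0.08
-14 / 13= -1.08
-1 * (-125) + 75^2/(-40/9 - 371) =371750/3379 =110.02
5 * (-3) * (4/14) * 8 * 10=-2400/7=-342.86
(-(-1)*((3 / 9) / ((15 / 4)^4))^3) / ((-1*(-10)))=8388608 / 17515755615234375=0.00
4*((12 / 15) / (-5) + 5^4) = 2499.36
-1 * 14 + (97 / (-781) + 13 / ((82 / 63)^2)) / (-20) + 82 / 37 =-12.16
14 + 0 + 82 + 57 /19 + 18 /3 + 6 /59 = 6201 /59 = 105.10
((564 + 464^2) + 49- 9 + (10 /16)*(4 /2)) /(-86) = -2510.48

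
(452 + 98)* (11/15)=1210/3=403.33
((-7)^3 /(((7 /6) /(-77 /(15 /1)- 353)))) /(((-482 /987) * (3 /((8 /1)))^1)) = -574951.12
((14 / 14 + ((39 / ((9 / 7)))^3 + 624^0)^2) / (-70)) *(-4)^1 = 1135819892666 / 25515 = 44515770.83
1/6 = 0.17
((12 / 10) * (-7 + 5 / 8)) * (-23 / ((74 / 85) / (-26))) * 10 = -3888495 / 74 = -52547.23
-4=-4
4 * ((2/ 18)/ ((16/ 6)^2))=1/ 16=0.06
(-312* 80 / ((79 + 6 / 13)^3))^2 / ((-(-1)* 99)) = 334123303321600 / 13365789414107085659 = 0.00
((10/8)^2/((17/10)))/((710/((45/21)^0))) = 25/19312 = 0.00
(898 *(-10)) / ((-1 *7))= 8980 / 7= 1282.86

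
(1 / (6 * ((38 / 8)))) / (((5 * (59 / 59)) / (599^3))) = 429843598 / 285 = 1508223.15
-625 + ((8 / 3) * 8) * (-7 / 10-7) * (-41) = 6109.93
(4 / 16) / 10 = 0.02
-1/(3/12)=-4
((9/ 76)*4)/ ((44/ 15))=135/ 836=0.16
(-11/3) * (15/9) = -55/9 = -6.11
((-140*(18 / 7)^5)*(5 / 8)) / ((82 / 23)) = -271625400 / 98441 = -2759.27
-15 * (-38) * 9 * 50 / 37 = 256500 / 37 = 6932.43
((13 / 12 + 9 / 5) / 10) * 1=173 / 600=0.29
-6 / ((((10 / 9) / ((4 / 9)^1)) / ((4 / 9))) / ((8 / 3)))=-128 / 45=-2.84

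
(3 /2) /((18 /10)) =5 /6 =0.83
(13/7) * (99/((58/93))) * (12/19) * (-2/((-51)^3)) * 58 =106392/653429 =0.16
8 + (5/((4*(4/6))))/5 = 67/8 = 8.38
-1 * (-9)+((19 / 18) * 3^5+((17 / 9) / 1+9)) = 4975 / 18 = 276.39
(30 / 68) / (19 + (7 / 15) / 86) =9675 / 416789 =0.02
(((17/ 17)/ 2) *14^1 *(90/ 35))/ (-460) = -9/ 230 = -0.04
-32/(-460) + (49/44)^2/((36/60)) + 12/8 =3.64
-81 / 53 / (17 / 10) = -0.90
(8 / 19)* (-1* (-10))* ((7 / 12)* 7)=980 / 57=17.19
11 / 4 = 2.75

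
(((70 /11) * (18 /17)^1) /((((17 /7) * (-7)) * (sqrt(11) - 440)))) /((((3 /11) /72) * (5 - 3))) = 15120 * sqrt(11) /55947221 + 604800 /5086111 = 0.12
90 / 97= 0.93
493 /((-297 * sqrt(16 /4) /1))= -493 /594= -0.83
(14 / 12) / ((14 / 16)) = 1.33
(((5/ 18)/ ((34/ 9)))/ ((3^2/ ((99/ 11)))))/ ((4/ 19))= 95/ 272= 0.35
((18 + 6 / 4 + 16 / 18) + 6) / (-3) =-475 / 54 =-8.80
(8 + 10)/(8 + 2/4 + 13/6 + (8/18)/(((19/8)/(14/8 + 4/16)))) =1.63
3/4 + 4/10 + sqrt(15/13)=sqrt(195)/13 + 23/20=2.22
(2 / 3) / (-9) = -2 / 27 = -0.07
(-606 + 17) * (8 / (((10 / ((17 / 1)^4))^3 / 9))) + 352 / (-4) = -3088480479554974061 / 125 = -24707843836439792.49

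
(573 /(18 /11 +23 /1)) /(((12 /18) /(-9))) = -170181 /542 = -313.99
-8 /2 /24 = -1 /6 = -0.17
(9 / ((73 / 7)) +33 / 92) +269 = 270.22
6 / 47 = 0.13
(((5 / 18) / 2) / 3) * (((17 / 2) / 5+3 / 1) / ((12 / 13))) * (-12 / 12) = -611 / 2592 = -0.24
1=1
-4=-4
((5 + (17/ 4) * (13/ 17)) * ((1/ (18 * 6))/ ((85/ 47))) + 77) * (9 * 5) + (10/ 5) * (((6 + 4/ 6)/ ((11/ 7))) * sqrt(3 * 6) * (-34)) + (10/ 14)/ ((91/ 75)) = 600791089/ 173264-9520 * sqrt(2)/ 11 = 2243.55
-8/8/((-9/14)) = 14/9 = 1.56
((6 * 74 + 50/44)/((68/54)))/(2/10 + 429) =1322055/1605208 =0.82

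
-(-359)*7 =2513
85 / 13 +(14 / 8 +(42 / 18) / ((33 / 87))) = 24779 / 1716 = 14.44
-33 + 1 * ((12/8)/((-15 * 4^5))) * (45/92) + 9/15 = -30523437/942080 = -32.40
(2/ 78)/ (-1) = -1/ 39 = -0.03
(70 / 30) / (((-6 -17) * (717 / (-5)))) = 35 / 49473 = 0.00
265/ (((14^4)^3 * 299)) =265/ 16951479800213504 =0.00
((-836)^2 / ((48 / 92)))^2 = 16149563897104 / 9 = 1794395988567.11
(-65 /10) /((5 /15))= -19.50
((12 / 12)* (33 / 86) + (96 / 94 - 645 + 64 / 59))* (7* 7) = -7508003489 / 238478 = -31483.00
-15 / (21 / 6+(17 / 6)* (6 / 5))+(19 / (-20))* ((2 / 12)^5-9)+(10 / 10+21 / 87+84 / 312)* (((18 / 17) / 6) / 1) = 8957561747 / 1348513920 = 6.64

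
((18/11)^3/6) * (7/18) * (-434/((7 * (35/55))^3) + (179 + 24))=179782146/3195731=56.26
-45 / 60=-0.75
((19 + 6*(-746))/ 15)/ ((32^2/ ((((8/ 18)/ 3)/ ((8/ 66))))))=-49027/ 138240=-0.35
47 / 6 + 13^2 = 1061 / 6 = 176.83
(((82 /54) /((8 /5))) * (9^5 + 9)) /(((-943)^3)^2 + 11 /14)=4708235 /59067615949364840982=0.00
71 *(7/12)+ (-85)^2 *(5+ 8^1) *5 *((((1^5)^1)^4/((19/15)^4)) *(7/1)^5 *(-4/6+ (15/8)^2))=218571620801390717/25021632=8735306346.18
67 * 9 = 603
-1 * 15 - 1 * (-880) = 865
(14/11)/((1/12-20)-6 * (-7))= 168/2915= 0.06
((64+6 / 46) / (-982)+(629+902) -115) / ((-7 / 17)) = -3438.70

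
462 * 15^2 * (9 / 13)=935550 / 13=71965.38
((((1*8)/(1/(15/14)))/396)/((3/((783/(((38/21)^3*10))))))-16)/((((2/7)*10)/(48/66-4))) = 1209590109/66395120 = 18.22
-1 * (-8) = 8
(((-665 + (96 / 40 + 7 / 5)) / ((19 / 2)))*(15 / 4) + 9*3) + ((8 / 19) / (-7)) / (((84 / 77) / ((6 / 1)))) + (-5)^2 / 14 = -61857 / 266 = -232.55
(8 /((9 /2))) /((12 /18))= 8 /3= 2.67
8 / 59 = 0.14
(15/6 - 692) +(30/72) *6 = -687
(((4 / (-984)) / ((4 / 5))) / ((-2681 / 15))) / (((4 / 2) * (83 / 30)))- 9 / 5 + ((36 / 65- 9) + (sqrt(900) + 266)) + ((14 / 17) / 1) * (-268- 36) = 2855127160567 / 80651236120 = 35.40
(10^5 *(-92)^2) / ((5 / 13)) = 2200640000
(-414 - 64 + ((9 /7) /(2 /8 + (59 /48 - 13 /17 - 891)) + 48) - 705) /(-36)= 5771835329 /183071196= 31.53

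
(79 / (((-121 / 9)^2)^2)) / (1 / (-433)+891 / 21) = 1571024889 / 27565265943314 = 0.00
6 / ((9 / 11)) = 22 / 3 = 7.33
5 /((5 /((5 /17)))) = 5 /17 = 0.29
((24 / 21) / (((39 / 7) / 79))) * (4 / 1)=2528 / 39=64.82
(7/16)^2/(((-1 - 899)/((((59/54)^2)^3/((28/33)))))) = -3247901090357/7616996750131200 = -0.00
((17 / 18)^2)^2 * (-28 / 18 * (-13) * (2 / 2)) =7600411 / 472392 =16.09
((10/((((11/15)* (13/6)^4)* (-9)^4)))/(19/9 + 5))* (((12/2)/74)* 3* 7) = 525/23248654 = 0.00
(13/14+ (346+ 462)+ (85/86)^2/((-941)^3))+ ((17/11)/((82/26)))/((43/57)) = 15750673366736941373/19455408529599812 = 809.58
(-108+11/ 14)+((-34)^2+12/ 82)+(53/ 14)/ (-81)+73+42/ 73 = 1904850538/ 1697031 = 1122.46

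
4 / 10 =2 / 5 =0.40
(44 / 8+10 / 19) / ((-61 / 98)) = -11221 / 1159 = -9.68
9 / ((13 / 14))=126 / 13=9.69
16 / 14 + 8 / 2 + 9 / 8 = 351 / 56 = 6.27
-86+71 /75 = -6379 /75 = -85.05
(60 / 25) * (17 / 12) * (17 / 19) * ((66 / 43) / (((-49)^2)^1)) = 19074 / 9808085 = 0.00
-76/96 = -19/24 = -0.79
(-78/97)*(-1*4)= 3.22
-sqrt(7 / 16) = -sqrt(7) / 4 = -0.66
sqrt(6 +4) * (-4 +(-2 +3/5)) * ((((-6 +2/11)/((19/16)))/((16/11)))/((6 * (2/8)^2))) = 4608 * sqrt(10)/95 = 153.39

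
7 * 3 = 21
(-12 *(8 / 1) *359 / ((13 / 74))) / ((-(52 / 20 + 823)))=132830 / 559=237.62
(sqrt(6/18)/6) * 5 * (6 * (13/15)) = 13 * sqrt(3)/9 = 2.50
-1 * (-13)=13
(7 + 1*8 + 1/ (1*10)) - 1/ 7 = 1047/ 70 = 14.96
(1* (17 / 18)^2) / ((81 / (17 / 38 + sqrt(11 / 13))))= 4913 / 997272 + 289* sqrt(143) / 341172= 0.02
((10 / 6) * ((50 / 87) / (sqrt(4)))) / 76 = 125 / 19836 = 0.01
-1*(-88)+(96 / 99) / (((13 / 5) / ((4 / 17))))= 642424 / 7293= 88.09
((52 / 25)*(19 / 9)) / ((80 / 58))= 7163 / 2250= 3.18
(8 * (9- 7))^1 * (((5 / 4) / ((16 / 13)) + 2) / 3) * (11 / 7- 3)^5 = -4825000 / 50421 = -95.69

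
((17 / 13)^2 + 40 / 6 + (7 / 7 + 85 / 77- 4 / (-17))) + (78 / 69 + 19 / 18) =1181627471 / 91585494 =12.90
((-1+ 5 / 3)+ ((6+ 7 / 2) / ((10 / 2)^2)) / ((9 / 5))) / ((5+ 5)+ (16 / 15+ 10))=1 / 24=0.04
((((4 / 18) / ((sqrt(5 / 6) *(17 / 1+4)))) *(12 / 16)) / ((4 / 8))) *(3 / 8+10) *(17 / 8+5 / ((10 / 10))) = 1577 *sqrt(30) / 6720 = 1.29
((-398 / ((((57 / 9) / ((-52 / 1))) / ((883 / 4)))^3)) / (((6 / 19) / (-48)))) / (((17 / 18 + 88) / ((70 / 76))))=-40959961963195700880 / 10981259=-3729987787665.85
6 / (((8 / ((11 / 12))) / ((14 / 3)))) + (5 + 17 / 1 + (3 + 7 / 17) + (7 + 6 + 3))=18205 / 408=44.62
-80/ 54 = -40/ 27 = -1.48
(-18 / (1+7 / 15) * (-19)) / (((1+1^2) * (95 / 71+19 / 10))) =47925 / 1331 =36.01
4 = 4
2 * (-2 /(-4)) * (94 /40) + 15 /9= 241 /60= 4.02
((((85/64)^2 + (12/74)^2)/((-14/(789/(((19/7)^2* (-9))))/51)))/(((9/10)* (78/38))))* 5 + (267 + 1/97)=1730426860143625/3627403333632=477.04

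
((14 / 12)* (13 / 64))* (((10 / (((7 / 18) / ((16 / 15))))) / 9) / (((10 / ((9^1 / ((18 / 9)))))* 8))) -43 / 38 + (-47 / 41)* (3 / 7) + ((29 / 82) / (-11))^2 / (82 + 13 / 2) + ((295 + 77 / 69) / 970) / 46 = -123879655589010007 / 78624043613290560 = -1.58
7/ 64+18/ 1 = 1159/ 64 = 18.11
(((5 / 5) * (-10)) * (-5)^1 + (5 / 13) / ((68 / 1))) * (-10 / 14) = -31575 / 884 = -35.72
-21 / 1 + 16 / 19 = -383 / 19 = -20.16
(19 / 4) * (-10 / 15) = -19 / 6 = -3.17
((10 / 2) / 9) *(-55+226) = 95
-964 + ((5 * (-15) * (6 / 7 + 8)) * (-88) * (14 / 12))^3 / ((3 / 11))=3489360247997108 / 3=1163120082665702.67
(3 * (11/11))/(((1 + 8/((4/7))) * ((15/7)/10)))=14/15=0.93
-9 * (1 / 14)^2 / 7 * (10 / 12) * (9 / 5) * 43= -1161 / 2744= -0.42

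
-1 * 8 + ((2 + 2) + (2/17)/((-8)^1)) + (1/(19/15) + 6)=3585/1292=2.77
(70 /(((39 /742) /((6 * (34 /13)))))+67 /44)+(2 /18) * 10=1398816587 /66924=20901.57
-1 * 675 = -675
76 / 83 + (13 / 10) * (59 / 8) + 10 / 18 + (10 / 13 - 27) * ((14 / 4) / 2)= -27070483 / 776880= -34.85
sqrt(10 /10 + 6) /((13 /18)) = 18* sqrt(7) /13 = 3.66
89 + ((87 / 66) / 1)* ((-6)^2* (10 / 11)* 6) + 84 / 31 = 1314923 / 3751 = 350.55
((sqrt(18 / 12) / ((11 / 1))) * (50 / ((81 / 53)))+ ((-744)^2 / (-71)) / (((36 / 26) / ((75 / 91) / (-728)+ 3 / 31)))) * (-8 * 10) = 1948476480 / 45227 - 106000 * sqrt(6) / 891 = 42790.74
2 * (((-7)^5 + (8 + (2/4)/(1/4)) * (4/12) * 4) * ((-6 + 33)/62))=-453429/31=-14626.74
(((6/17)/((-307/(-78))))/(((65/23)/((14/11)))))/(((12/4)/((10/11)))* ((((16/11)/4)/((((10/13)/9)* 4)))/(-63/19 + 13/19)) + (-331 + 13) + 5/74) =-18648000/147426943499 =-0.00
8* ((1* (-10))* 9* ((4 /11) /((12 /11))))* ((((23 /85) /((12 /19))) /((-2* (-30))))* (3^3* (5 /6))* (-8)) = 308.47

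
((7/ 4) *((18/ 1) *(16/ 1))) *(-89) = -44856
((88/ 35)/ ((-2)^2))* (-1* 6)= -132/ 35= -3.77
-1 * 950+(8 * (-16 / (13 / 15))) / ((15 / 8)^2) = -193442 / 195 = -992.01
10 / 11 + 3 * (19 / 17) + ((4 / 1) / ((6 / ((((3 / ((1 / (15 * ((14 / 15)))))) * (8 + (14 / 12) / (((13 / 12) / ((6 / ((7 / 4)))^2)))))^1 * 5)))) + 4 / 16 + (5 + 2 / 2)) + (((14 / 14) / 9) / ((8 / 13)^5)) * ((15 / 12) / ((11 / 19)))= 8332281923863 / 2867724288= 2905.54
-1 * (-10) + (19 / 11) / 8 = 899 / 88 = 10.22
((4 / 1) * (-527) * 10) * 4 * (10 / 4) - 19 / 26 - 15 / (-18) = -8221196 / 39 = -210799.90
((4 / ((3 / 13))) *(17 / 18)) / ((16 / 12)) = 221 / 18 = 12.28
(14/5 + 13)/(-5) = -79/25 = -3.16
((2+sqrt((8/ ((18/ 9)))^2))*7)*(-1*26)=-1092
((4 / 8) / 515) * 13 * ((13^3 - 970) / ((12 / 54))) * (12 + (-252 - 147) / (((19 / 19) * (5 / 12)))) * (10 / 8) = -84843369 / 1030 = -82372.20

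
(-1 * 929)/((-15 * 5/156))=48308/25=1932.32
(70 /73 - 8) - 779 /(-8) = 90.33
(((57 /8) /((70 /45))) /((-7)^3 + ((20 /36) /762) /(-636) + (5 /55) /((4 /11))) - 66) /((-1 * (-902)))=-1381630649151 /18878463064076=-0.07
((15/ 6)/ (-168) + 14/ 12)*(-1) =-129/ 112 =-1.15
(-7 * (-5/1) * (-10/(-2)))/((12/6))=175/2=87.50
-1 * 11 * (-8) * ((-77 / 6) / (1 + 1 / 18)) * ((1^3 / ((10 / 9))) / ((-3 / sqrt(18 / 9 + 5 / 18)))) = 5082 * sqrt(82) / 95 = 484.42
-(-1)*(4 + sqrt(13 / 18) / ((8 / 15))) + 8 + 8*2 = 5*sqrt(26) / 16 + 28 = 29.59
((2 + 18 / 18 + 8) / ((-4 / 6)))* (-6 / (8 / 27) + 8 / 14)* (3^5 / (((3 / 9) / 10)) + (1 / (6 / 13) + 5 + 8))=265659691 / 112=2371961.53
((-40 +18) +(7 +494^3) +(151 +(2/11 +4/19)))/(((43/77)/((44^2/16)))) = 21340816649614/817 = 26120950611.52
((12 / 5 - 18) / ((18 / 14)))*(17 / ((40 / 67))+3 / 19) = -347.41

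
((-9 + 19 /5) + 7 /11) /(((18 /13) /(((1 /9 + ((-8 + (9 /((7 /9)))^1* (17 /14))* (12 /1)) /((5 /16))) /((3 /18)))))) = -1672604011 /363825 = -4597.28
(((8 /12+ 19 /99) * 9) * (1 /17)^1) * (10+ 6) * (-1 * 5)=-400 /11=-36.36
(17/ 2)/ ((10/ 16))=68/ 5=13.60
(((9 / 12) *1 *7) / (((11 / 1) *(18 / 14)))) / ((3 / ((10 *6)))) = 245 / 33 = 7.42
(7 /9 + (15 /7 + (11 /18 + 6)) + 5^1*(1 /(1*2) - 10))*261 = -69368 /7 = -9909.71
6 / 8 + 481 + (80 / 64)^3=30957 / 64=483.70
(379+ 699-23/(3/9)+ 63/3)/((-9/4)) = -457.78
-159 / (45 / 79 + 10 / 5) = -12561 / 203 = -61.88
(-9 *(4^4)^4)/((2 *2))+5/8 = -9663676415.38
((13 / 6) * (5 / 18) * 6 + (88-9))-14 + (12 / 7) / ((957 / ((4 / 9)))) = 2757787 / 40194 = 68.61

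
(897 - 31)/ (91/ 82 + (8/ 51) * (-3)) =1207204/ 891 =1354.89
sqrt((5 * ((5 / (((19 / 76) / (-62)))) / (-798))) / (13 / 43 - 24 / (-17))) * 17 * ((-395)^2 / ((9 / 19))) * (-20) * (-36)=2121940000 * sqrt(231210183) / 3759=8583496860.52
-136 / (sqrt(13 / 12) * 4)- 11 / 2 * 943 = -10373 / 2- 68 * sqrt(39) / 13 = -5219.17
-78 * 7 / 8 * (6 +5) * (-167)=501501 / 4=125375.25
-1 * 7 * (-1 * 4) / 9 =28 / 9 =3.11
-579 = -579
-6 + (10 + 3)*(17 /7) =179 /7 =25.57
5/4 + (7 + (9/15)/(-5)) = 813/100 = 8.13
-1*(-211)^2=-44521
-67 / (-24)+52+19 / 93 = 13639 / 248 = 55.00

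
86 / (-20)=-43 / 10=-4.30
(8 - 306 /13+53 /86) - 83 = -109477 /1118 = -97.92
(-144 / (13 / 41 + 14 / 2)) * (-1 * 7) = 3444 / 25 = 137.76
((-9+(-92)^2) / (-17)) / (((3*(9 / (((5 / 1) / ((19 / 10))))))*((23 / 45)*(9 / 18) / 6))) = -445000 / 391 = -1138.11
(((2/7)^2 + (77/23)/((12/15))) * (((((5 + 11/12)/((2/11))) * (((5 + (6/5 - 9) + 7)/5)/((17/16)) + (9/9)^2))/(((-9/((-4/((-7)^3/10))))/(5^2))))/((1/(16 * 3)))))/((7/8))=-203217074720/46000759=-4417.69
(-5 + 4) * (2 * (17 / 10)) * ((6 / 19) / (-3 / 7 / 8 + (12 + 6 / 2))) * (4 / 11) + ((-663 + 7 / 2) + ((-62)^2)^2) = 8615844708683 / 583110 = 14775676.47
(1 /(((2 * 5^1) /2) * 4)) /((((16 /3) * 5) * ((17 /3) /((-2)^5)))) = -9 /850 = -0.01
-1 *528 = -528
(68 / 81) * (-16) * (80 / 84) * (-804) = 5831680 / 567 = 10285.15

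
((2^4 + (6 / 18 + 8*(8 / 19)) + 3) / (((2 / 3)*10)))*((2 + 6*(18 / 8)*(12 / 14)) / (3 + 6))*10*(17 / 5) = 10999 / 63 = 174.59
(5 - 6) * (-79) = 79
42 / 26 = 21 / 13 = 1.62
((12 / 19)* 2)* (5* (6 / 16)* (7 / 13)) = 315 / 247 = 1.28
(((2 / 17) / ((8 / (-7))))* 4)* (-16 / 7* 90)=1440 / 17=84.71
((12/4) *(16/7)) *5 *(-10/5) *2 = -960/7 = -137.14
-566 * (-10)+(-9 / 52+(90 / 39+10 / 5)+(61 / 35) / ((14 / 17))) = 72188037 / 12740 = 5666.25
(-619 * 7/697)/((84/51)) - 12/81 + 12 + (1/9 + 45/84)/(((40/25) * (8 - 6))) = 4106149/495936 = 8.28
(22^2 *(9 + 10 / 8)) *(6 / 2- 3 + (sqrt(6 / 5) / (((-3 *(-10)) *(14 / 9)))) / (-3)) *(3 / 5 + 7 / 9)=-153791 *sqrt(30) / 15750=-53.48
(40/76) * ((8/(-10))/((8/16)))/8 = -2/19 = -0.11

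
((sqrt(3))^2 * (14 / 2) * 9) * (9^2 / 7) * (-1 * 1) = -2187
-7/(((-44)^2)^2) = -7/3748096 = -0.00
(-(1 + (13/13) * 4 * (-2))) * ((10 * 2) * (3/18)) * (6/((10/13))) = 182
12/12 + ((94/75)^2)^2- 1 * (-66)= 2197996771/31640625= 69.47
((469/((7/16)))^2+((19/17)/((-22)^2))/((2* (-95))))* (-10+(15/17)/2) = -6146065868735/559504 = -10984847.06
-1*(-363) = 363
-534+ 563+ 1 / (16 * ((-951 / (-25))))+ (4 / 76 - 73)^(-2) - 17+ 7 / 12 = 30655231667 / 2435822928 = 12.59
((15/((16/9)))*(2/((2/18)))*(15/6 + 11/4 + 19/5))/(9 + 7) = 43983/512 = 85.90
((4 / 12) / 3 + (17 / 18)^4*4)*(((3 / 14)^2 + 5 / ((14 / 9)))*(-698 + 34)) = -509373241 / 71442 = -7129.88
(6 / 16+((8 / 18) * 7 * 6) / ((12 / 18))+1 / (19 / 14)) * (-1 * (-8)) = 4425 / 19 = 232.89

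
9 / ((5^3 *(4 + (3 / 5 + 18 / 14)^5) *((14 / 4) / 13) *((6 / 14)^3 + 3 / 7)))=61765725 / 3262321708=0.02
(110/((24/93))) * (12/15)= 341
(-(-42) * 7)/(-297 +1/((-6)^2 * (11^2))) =-1280664/1293731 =-0.99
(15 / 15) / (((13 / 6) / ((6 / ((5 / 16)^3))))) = 147456 / 1625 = 90.74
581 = 581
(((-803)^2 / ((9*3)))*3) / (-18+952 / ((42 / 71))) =58619 / 1302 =45.02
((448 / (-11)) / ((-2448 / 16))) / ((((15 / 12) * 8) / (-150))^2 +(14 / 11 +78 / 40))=44800 / 543133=0.08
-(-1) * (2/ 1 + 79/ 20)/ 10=0.60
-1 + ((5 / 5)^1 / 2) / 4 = -7 / 8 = -0.88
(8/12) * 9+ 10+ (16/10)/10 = 404/25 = 16.16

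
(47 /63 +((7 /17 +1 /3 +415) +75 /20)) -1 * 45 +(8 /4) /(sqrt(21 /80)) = 8 * sqrt(105) /21 +1607533 /4284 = 379.14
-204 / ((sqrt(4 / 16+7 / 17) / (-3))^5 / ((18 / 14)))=16979328 * sqrt(85) / 875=178904.76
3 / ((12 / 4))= 1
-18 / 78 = -3 / 13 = -0.23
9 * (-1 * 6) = -54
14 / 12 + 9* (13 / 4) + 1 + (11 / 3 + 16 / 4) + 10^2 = 1669 / 12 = 139.08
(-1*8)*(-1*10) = 80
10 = 10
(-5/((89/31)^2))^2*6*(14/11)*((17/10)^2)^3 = 468122589069429/6901646510000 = 67.83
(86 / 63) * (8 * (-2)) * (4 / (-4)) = 21.84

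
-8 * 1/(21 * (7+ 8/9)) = -24/497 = -0.05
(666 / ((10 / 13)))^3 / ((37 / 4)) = 8770432788 / 125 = 70163462.30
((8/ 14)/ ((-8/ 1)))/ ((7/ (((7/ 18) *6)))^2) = -1/ 126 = -0.01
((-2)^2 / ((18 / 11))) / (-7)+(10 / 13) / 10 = -0.27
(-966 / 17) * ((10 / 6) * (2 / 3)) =-63.14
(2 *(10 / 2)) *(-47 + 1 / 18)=-469.44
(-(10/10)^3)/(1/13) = -13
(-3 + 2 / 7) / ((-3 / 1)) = 0.90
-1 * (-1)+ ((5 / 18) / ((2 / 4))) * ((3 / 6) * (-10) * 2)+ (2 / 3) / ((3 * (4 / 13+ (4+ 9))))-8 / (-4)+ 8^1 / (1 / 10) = 120607 / 1557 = 77.46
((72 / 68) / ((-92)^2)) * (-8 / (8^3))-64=-294682633 / 4604416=-64.00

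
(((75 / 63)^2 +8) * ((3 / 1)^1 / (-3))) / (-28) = 4153 / 12348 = 0.34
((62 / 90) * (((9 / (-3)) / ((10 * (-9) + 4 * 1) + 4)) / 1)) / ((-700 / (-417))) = 4309 / 287000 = 0.02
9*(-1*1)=-9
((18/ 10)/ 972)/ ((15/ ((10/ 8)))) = 1/ 6480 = 0.00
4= 4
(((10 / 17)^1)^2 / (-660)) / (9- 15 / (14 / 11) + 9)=-70 / 829719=-0.00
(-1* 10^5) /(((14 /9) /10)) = -4500000 /7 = -642857.14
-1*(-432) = 432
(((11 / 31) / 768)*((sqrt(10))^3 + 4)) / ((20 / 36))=33 / 9920 + 33*sqrt(10) / 3968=0.03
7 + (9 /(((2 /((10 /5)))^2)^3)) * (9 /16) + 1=209 /16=13.06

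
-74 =-74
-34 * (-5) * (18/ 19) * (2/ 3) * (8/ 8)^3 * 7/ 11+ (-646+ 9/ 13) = -1567661/ 2717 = -576.98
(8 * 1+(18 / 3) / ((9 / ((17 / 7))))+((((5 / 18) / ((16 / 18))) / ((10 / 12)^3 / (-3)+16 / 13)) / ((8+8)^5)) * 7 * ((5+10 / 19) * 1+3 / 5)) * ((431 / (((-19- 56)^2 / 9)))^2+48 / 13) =21277174282062726827 / 530723880960000000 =40.09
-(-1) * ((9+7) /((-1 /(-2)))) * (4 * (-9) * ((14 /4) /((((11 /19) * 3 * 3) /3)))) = -25536 /11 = -2321.45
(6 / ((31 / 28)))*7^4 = 403368 / 31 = 13011.87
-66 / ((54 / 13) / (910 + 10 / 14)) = -303875 / 21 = -14470.24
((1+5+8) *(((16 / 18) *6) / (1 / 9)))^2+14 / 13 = 5870606 / 13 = 451585.08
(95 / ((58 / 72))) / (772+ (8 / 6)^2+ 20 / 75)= 0.15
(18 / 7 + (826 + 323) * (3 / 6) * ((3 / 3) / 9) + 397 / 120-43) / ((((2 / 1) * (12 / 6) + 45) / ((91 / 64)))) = 291707 / 376320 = 0.78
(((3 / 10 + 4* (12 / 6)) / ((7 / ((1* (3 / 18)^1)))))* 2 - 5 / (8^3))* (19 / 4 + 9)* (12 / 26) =227953 / 93184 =2.45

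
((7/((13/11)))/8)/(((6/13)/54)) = 86.62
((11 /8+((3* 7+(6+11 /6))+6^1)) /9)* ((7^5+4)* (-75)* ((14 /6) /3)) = -2556532825 /648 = -3945266.71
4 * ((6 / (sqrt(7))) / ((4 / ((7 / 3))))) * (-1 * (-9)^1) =18 * sqrt(7) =47.62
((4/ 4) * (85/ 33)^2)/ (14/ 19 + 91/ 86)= 11805650/ 3194037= 3.70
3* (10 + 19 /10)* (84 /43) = 14994 /215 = 69.74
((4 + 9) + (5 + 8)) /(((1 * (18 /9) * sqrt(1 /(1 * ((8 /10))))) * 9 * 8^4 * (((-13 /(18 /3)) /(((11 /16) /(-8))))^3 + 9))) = 51909 * sqrt(5) /5900838922240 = 0.00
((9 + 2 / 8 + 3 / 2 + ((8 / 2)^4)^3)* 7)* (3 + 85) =10334771678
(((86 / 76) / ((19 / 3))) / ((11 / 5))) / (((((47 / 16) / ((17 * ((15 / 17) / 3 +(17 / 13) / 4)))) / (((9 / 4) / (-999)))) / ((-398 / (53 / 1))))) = 23488965 / 4757937041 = 0.00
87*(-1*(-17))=1479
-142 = -142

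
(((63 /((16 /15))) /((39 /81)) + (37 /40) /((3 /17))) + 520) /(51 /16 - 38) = -2021479 /108615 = -18.61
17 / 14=1.21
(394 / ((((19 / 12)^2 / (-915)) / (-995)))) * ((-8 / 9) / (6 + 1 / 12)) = -550974643200 / 26353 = -20907473.27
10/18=0.56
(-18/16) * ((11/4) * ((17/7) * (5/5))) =-1683/224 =-7.51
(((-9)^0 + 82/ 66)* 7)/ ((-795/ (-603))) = 34706/ 2915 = 11.91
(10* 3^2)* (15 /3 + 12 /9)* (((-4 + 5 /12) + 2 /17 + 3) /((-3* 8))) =9025 /816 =11.06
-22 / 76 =-11 / 38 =-0.29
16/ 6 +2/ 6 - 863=-860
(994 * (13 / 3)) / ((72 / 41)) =264901 / 108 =2452.79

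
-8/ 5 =-1.60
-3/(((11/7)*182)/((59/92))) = -177/26312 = -0.01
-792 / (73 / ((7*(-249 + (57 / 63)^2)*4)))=38525696 / 511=75392.75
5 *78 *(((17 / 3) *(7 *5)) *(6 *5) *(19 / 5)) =8817900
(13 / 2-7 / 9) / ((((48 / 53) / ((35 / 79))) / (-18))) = -191065 / 3792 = -50.39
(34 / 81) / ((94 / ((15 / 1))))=85 / 1269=0.07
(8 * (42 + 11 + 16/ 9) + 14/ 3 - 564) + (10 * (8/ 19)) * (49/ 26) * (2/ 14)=-266710/ 2223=-119.98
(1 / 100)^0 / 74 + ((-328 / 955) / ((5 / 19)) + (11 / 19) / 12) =-50085377 / 40281900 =-1.24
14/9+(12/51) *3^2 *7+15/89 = 225329/13617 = 16.55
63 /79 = 0.80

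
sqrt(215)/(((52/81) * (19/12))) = 243 * sqrt(215)/247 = 14.43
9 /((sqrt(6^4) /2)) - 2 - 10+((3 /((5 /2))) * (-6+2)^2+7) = 147 /10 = 14.70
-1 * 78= -78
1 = 1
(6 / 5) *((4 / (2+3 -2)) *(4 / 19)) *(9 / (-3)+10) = 224 / 95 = 2.36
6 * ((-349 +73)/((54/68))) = -6256/3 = -2085.33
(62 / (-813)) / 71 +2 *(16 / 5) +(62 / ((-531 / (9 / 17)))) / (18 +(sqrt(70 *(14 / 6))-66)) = 217 *sqrt(30) / 3220633 +5949237138218 / 929522993295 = 6.40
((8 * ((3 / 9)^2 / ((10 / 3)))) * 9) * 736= 8832 / 5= 1766.40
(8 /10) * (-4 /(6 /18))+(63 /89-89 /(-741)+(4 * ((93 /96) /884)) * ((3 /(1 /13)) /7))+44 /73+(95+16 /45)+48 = 37181790949343 /274991502240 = 135.21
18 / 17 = 1.06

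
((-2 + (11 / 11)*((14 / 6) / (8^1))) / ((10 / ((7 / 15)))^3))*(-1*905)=2545403 / 16200000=0.16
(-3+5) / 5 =2 / 5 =0.40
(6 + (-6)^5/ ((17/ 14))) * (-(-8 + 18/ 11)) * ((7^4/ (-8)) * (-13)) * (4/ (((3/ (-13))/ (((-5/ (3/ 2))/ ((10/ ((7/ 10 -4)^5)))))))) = 61060252930037361/ 170000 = 359177958411.98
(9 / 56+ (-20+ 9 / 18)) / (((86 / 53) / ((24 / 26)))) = -172197 / 15652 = -11.00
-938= -938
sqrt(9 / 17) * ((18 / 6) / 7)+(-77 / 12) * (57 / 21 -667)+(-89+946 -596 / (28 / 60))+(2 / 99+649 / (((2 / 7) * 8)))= 9 * sqrt(17) / 119+45752579 / 11088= 4126.63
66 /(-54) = -11 /9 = -1.22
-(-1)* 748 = 748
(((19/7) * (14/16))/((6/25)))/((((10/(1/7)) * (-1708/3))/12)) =-285/95648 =-0.00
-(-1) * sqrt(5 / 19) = sqrt(95) / 19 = 0.51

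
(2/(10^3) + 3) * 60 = 4503/25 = 180.12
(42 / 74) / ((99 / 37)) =7 / 33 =0.21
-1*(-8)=8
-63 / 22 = -2.86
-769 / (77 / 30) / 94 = -11535 / 3619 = -3.19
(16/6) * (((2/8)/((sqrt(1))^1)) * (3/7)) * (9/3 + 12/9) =26/21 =1.24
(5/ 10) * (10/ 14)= 5/ 14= 0.36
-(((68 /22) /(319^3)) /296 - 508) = 26846653775199 /52847743652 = 508.00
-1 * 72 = -72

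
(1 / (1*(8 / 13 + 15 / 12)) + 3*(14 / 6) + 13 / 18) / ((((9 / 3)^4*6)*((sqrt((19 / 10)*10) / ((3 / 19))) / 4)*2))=14419*sqrt(19) / 51054786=0.00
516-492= 24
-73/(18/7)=-511/18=-28.39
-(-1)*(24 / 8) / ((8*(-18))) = -1 / 48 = -0.02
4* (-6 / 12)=-2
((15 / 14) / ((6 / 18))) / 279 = 0.01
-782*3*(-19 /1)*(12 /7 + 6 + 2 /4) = 2563005 /7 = 366143.57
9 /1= 9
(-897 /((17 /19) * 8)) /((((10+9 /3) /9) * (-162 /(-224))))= -6118 /51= -119.96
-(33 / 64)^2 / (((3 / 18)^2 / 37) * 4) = -362637 / 4096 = -88.53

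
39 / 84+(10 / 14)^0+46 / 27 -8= -3653 / 756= -4.83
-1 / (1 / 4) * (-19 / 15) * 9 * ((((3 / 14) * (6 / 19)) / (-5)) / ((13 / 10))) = -216 / 455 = -0.47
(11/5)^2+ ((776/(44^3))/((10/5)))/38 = 97921433/20231200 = 4.84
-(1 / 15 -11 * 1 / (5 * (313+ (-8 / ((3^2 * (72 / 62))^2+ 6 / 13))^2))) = -131472588828904 / 2204509172990415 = -0.06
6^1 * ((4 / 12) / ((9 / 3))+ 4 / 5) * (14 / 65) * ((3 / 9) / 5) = 0.08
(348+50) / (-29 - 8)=-398 / 37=-10.76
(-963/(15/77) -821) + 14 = -28752/5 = -5750.40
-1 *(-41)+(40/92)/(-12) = 5653/138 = 40.96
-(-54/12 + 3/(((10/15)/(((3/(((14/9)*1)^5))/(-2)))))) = 11275155/2151296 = 5.24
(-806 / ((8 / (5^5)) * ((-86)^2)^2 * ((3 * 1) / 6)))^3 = -1997400726318359375 / 1309397181964700103507968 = -0.00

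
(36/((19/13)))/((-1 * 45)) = -52/95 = -0.55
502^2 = 252004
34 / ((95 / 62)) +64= 8188 / 95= 86.19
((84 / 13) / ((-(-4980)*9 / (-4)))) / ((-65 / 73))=2044 / 3156075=0.00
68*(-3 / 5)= -204 / 5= -40.80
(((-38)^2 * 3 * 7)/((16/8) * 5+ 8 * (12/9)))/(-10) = -22743/155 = -146.73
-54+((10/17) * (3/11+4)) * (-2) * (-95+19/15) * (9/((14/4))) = 1515282/1309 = 1157.59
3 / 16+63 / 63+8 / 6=121 / 48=2.52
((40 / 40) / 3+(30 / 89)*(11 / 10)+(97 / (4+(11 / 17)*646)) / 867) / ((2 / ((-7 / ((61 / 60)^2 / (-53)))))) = 2552858828100 / 20194354451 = 126.41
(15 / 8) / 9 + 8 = 197 / 24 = 8.21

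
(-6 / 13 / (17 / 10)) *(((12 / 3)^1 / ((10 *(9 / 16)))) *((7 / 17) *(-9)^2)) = -24192 / 3757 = -6.44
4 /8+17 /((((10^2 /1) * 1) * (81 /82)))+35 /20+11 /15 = 25559 /8100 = 3.16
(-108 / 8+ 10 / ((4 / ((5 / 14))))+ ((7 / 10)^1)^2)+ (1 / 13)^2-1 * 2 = -834679 / 59150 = -14.11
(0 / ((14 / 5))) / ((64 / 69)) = 0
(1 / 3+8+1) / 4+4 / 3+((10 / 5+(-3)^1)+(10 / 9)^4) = 27496 / 6561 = 4.19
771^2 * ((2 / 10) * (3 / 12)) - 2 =594401 / 20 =29720.05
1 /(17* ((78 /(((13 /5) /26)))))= 1 /13260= 0.00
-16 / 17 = -0.94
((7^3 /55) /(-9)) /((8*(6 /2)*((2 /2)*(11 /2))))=-343 /65340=-0.01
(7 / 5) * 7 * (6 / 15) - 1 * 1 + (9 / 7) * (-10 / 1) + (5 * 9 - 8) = 4736 / 175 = 27.06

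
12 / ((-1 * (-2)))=6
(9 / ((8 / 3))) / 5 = 27 / 40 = 0.68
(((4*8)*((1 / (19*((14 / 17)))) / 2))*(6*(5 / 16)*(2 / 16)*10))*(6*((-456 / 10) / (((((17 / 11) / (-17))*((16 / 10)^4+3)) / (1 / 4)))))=15778125 / 83594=188.75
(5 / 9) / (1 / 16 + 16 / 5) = 400 / 2349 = 0.17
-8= -8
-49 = -49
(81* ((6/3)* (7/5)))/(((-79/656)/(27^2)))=-542306016/395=-1372926.62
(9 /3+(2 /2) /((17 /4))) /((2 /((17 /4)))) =55 /8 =6.88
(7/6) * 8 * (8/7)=32/3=10.67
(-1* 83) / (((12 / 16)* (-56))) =83 / 42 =1.98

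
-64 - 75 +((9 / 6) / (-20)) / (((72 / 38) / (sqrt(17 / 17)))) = -66739 / 480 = -139.04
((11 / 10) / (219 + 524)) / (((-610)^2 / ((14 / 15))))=77 / 20735272500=0.00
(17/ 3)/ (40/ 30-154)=-17/ 458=-0.04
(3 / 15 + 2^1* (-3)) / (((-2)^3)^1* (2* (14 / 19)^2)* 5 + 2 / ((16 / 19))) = 2888 / 20445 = 0.14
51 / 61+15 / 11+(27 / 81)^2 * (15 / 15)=13955 / 6039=2.31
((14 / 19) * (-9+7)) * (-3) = 84 / 19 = 4.42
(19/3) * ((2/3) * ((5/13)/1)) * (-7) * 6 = -2660/39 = -68.21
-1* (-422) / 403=422 / 403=1.05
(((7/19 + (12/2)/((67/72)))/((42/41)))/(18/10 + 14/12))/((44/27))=48027195/34895476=1.38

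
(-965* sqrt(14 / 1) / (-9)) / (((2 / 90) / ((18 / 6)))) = 14475* sqrt(14) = 54160.49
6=6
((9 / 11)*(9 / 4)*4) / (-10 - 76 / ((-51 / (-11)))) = -4131 / 14806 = -0.28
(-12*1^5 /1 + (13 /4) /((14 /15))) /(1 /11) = -5247 /56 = -93.70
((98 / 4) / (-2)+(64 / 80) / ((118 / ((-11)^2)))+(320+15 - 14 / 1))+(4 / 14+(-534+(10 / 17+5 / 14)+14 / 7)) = -31060703 / 140420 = -221.20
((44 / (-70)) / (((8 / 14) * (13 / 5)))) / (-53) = 11 / 1378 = 0.01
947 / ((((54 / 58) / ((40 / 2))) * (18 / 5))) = 5650.82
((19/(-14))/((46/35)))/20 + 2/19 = 375/6992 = 0.05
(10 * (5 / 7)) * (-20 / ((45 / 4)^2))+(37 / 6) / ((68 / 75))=437435 / 77112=5.67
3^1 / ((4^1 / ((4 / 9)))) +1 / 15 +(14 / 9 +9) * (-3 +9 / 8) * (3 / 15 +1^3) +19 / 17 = -22.23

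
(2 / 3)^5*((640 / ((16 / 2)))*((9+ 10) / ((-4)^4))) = 190 / 243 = 0.78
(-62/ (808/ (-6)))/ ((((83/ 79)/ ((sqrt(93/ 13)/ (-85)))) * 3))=-2449 * sqrt(1209)/ 18526430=-0.00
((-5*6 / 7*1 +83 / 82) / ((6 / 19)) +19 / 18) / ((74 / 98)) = -673379 / 54612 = -12.33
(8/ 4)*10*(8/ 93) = 160/ 93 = 1.72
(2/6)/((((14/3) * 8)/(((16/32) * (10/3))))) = 5/336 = 0.01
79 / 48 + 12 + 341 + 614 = 46495 / 48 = 968.65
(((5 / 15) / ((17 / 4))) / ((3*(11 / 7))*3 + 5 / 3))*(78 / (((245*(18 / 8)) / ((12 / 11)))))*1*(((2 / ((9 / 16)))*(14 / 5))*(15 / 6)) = 13312 / 698445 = 0.02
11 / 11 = 1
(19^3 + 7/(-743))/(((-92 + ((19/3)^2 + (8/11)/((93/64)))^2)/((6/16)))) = 72000258556545/43592867309804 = 1.65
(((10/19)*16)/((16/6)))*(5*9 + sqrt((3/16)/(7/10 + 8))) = 15*sqrt(290)/551 + 2700/19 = 142.57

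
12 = 12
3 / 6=1 / 2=0.50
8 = 8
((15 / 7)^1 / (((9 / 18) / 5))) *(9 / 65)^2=486 / 1183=0.41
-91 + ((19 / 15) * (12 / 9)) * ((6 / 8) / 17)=-23186 / 255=-90.93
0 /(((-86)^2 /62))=0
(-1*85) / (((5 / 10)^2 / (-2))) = 680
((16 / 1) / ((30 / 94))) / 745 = 752 / 11175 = 0.07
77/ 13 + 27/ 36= 6.67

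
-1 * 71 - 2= -73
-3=-3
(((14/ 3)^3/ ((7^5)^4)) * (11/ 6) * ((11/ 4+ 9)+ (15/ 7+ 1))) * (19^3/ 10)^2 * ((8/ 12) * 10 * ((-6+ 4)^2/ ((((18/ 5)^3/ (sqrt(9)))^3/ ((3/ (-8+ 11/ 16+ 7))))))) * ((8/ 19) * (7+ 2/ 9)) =-19225554618359375/ 5677927131570439768106049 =-0.00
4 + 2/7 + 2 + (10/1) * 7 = 534/7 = 76.29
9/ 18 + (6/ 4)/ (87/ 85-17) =1103/ 2716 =0.41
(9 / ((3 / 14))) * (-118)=-4956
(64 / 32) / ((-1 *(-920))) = 1 / 460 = 0.00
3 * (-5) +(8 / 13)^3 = -32443 / 2197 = -14.77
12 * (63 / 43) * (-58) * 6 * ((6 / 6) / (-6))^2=-7308 / 43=-169.95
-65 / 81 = -0.80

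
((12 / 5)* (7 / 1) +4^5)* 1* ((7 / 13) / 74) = 18214 / 2405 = 7.57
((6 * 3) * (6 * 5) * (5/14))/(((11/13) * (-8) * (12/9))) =-26325/1232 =-21.37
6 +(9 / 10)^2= 681 / 100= 6.81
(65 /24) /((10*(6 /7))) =0.32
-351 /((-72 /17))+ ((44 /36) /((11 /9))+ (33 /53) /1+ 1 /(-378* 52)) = 44013443 /520884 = 84.50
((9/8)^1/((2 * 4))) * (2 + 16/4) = 27/32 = 0.84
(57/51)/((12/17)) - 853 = -851.42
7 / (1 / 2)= 14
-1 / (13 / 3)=-0.23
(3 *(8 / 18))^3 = 64 / 27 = 2.37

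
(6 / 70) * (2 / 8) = 3 / 140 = 0.02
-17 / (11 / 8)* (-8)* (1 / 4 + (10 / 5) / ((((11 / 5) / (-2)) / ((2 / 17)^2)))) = 45744 / 2057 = 22.24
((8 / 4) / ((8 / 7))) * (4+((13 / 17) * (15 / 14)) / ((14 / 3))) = 13913 / 1904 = 7.31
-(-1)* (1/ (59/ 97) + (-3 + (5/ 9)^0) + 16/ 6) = 409/ 177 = 2.31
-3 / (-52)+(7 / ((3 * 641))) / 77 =63511 / 1099956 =0.06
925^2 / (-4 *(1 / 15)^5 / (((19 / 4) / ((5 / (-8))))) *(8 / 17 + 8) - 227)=-4663691015625 / 1237291843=-3769.27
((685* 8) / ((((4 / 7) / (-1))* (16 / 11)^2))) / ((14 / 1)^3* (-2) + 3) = 116039 / 140416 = 0.83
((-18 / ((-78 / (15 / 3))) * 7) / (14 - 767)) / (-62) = 35 / 202306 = 0.00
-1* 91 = -91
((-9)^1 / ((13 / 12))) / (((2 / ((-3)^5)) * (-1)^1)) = -13122 / 13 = -1009.38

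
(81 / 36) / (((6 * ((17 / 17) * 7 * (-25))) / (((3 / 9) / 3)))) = -1 / 4200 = -0.00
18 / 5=3.60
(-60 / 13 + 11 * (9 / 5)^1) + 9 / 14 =15.83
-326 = -326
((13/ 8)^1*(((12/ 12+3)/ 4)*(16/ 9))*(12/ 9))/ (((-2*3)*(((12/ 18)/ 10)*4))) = -65/ 27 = -2.41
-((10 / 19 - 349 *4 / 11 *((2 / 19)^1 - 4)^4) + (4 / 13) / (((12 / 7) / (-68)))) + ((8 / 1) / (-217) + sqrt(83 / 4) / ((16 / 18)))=9 *sqrt(83) / 16 + 354413083965958 / 12131972853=29218.27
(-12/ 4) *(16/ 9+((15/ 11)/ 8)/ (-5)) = -1381/ 264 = -5.23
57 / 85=0.67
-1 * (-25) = 25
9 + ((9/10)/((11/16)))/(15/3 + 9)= 3501/385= 9.09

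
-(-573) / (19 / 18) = 10314 / 19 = 542.84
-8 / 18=-4 / 9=-0.44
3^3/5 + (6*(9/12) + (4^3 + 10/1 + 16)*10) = 9099/10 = 909.90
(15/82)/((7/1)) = 15/574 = 0.03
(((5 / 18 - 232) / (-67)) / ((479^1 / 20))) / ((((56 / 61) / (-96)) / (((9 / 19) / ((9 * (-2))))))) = 5088620 / 12805107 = 0.40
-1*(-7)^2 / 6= -49 / 6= -8.17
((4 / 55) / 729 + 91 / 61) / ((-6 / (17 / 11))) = -62031113 / 161422470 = -0.38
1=1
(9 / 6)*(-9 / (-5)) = 2.70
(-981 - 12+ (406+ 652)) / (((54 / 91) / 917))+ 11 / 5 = 27120869 / 270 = 100447.66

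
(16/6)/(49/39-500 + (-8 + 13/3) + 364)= -52/2699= -0.02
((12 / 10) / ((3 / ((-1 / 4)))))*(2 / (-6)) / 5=1 / 150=0.01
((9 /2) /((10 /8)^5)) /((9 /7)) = 3584 /3125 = 1.15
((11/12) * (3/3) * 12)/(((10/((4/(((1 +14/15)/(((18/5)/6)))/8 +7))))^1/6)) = 9504/2665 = 3.57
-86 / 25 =-3.44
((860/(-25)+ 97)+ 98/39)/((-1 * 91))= -12697/17745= -0.72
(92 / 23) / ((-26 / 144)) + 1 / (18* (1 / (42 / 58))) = -50021 / 2262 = -22.11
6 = 6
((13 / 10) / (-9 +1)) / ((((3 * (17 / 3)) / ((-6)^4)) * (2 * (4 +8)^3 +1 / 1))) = -1053 / 293845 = -0.00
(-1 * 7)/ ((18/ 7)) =-49/ 18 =-2.72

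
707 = 707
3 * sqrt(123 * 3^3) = 27 * sqrt(41) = 172.88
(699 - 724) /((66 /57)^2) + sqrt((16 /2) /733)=-9025 /484 + 2 * sqrt(1466) /733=-18.54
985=985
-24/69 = -8/23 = -0.35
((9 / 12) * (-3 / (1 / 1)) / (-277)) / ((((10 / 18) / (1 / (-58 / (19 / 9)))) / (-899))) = 5301 / 11080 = 0.48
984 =984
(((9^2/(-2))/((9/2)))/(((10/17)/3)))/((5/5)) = -459/10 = -45.90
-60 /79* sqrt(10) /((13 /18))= -1080* sqrt(10) /1027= -3.33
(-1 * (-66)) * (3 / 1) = 198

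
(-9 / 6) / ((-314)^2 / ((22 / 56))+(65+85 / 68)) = -22 / 3681889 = -0.00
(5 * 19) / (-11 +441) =19 / 86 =0.22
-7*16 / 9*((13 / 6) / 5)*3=-728 / 45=-16.18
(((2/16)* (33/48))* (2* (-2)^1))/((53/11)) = -121/1696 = -0.07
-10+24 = 14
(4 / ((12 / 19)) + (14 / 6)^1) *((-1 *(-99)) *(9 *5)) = 38610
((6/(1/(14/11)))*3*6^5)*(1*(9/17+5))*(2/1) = 368395776/187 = 1970030.89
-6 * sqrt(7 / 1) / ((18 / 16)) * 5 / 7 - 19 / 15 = -80 * sqrt(7) / 21 - 19 / 15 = -11.35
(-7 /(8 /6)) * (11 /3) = -77 /4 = -19.25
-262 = -262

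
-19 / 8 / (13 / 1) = -19 / 104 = -0.18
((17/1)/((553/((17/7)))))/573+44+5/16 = 1572625471/35489328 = 44.31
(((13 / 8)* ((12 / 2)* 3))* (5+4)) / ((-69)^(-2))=5013333 / 4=1253333.25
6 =6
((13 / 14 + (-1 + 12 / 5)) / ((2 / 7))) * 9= 1467 / 20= 73.35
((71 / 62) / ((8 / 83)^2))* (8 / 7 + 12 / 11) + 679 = 72896853 / 76384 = 954.35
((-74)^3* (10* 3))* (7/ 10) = -8509704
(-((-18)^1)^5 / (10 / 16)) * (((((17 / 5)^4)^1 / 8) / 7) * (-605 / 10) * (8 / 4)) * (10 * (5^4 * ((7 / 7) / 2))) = -19096051680288 / 7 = -2728007382898.29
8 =8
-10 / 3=-3.33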